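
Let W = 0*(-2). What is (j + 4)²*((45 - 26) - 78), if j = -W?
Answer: -944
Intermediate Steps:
W = 0
j = 0 (j = -1*0 = 0)
(j + 4)²*((45 - 26) - 78) = (0 + 4)²*((45 - 26) - 78) = 4²*(19 - 78) = 16*(-59) = -944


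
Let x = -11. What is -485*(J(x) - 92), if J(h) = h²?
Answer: -14065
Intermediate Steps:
-485*(J(x) - 92) = -485*((-11)² - 92) = -485*(121 - 92) = -485*29 = -14065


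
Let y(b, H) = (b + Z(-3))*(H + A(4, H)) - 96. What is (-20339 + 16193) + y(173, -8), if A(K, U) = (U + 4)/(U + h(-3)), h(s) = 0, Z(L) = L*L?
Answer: -5607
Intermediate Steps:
Z(L) = L²
A(K, U) = (4 + U)/U (A(K, U) = (U + 4)/(U + 0) = (4 + U)/U)
y(b, H) = -96 + (9 + b)*(H + (4 + H)/H) (y(b, H) = (b + (-3)²)*(H + (4 + H)/H) - 96 = (b + 9)*(H + (4 + H)/H) - 96 = (9 + b)*(H + (4 + H)/H) - 96 = -96 + (9 + b)*(H + (4 + H)/H))
(-20339 + 16193) + y(173, -8) = (-20339 + 16193) + (-87 + 173 + 9*(-8) + 36/(-8) - 8*173 + 4*173/(-8)) = -4146 + (-87 + 173 - 72 + 36*(-⅛) - 1384 + 4*173*(-⅛)) = -4146 + (-87 + 173 - 72 - 9/2 - 1384 - 173/2) = -4146 - 1461 = -5607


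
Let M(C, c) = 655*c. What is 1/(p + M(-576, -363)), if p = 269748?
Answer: 1/31983 ≈ 3.1267e-5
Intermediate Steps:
1/(p + M(-576, -363)) = 1/(269748 + 655*(-363)) = 1/(269748 - 237765) = 1/31983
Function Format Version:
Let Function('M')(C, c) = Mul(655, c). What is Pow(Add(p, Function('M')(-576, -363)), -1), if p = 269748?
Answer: Rational(1, 31983) ≈ 3.1267e-5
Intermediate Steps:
Pow(Add(p, Function('M')(-576, -363)), -1) = Pow(Add(269748, Mul(655, -363)), -1) = Pow(Add(269748, -237765), -1) = Pow(31983, -1) = Rational(1, 31983)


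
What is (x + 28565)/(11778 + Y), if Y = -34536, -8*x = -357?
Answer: -228877/182064 ≈ -1.2571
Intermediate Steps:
x = 357/8 (x = -1/8*(-357) = 357/8 ≈ 44.625)
(x + 28565)/(11778 + Y) = (357/8 + 28565)/(11778 - 34536) = (228877/8)/(-22758) = (228877/8)*(-1/22758) = -228877/182064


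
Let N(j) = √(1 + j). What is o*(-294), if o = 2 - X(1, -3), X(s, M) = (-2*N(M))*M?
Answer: -588 + 1764*I*√2 ≈ -588.0 + 2494.7*I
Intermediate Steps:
X(s, M) = -2*M*√(1 + M) (X(s, M) = (-2*√(1 + M))*M = -2*M*√(1 + M))
o = 2 - 6*I*√2 (o = 2 - (-2)*(-3)*√(1 - 3) = 2 - (-2)*(-3)*√(-2) = 2 - (-2)*(-3)*I*√2 = 2 - 6*I*√2 ≈ 2.0 - 8.4853*I)
o*(-294) = (2 - 6*I*√2)*(-294) = -588 + 1764*I*√2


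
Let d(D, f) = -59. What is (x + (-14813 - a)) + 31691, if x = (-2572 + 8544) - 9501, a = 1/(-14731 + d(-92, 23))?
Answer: 197431711/14790 ≈ 13349.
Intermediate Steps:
a = -1/14790 (a = 1/(-14731 - 59) = 1/(-14790) = -1/14790 ≈ -6.7613e-5)
x = -3529 (x = 5972 - 9501 = -3529)
(x + (-14813 - a)) + 31691 = (-3529 + (-14813 - 1*(-1/14790))) + 31691 = (-3529 + (-14813 + 1/14790)) + 31691 = (-3529 - 219084269/14790) + 31691 = -271278179/14790 + 31691 = 197431711/14790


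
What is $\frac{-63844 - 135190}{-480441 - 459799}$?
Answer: $\frac{99517}{470120} \approx 0.21168$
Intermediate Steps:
$\frac{-63844 - 135190}{-480441 - 459799} = - \frac{199034}{-940240} = \left(-199034\right) \left(- \frac{1}{940240}\right) = \frac{99517}{470120}$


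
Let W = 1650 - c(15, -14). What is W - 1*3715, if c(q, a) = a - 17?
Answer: -2034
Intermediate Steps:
c(q, a) = -17 + a
W = 1681 (W = 1650 - (-17 - 14) = 1650 - 1*(-31) = 1650 + 31 = 1681)
W - 1*3715 = 1681 - 1*3715 = 1681 - 3715 = -2034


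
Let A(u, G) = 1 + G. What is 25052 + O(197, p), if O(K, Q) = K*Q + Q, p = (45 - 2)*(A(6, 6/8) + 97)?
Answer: 1731619/2 ≈ 8.6581e+5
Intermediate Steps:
p = 16985/4 (p = (45 - 2)*((1 + 6/8) + 97) = 43*((1 + 6*(⅛)) + 97) = 43*((1 + ¾) + 97) = 43*(7/4 + 97) = 43*(395/4) = 16985/4 ≈ 4246.3)
O(K, Q) = Q + K*Q
25052 + O(197, p) = 25052 + 16985*(1 + 197)/4 = 25052 + (16985/4)*198 = 25052 + 1681515/2 = 1731619/2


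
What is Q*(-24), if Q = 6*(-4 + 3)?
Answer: 144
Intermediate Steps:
Q = -6 (Q = 6*(-1) = -6)
Q*(-24) = -6*(-24) = 144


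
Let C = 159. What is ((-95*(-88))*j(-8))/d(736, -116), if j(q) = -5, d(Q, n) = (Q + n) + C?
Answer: -2200/41 ≈ -53.659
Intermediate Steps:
d(Q, n) = 159 + Q + n (d(Q, n) = (Q + n) + 159 = 159 + Q + n)
((-95*(-88))*j(-8))/d(736, -116) = (-95*(-88)*(-5))/(159 + 736 - 116) = (8360*(-5))/779 = -41800*1/779 = -2200/41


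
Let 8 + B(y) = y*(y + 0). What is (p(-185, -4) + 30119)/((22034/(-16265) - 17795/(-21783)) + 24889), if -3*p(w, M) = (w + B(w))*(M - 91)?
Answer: 56070533437215/1259713498444 ≈ 44.511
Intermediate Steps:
B(y) = -8 + y² (B(y) = -8 + y*(y + 0) = -8 + y*y = -8 + y²)
p(w, M) = -(-91 + M)*(-8 + w + w²)/3 (p(w, M) = -(w + (-8 + w²))*(M - 91)/3 = -(-8 + w + w²)*(-91 + M)/3 = -(-91 + M)*(-8 + w + w²)/3)
(p(-185, -4) + 30119)/((22034/(-16265) - 17795/(-21783)) + 24889) = ((-728/3 + (91/3)*(-185) + (91/3)*(-185)² - ⅓*(-4)*(-185) - ⅓*(-4)*(-8 + (-185)²)) + 30119)/((22034/(-16265) - 17795/(-21783)) + 24889) = ((-728/3 - 16835/3 + (91/3)*34225 - 740/3 - ⅓*(-4)*(-8 + 34225)) + 30119)/((22034*(-1/16265) - 17795*(-1/21783)) + 24889) = ((-728/3 - 16835/3 + 3114475/3 - 740/3 - ⅓*(-4)*34217) + 30119)/((-22034/16265 + 17795/21783) + 24889) = ((-728/3 - 16835/3 + 3114475/3 - 740/3 + 136868/3) + 30119)/(-190530947/354300495 + 24889) = (1077680 + 30119)/(8817994489108/354300495) = 1107799*(354300495/8817994489108) = 56070533437215/1259713498444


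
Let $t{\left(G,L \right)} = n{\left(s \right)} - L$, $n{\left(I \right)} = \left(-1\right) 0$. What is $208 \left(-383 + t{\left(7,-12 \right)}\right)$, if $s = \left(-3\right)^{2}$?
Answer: $-77168$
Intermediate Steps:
$s = 9$
$n{\left(I \right)} = 0$
$t{\left(G,L \right)} = - L$ ($t{\left(G,L \right)} = 0 - L = - L$)
$208 \left(-383 + t{\left(7,-12 \right)}\right) = 208 \left(-383 - -12\right) = 208 \left(-383 + 12\right) = 208 \left(-371\right) = -77168$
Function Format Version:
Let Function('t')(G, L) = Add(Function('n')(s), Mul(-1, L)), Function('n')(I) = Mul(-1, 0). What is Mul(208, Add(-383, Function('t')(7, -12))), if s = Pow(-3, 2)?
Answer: -77168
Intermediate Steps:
s = 9
Function('n')(I) = 0
Function('t')(G, L) = Mul(-1, L) (Function('t')(G, L) = Add(0, Mul(-1, L)) = Mul(-1, L))
Mul(208, Add(-383, Function('t')(7, -12))) = Mul(208, Add(-383, Mul(-1, -12))) = Mul(208, Add(-383, 12)) = Mul(208, -371) = -77168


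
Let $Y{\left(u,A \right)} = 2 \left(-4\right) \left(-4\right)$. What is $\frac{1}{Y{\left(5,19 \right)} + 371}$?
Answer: $\frac{1}{403} \approx 0.0024814$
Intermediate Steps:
$Y{\left(u,A \right)} = 32$ ($Y{\left(u,A \right)} = \left(-8\right) \left(-4\right) = 32$)
$\frac{1}{Y{\left(5,19 \right)} + 371} = \frac{1}{32 + 371} = \frac{1}{403}$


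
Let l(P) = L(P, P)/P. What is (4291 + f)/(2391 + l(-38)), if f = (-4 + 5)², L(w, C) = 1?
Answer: 5624/3133 ≈ 1.7951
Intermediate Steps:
l(P) = 1/P
f = 1 (f = 1² = 1)
(4291 + f)/(2391 + l(-38)) = (4291 + 1)/(2391 + 1/(-38)) = 4292/(2391 - 1/38) = 4292/(90857/38) = 4292*(38/90857) = 5624/3133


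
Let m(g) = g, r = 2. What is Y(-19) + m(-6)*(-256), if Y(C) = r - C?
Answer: 1557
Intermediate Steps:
Y(C) = 2 - C
Y(-19) + m(-6)*(-256) = (2 - 1*(-19)) - 6*(-256) = (2 + 19) + 1536 = 21 + 1536 = 1557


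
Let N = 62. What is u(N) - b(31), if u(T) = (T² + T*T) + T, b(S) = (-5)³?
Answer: 7875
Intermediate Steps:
b(S) = -125
u(T) = T + 2*T² (u(T) = (T² + T²) + T = 2*T² + T = T + 2*T²)
u(N) - b(31) = 62*(1 + 2*62) - 1*(-125) = 62*(1 + 124) + 125 = 62*125 + 125 = 7750 + 125 = 7875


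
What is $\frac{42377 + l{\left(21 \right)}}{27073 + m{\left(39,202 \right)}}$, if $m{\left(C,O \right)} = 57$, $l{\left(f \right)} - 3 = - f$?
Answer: $\frac{42359}{27130} \approx 1.5613$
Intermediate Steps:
$l{\left(f \right)} = 3 - f$
$\frac{42377 + l{\left(21 \right)}}{27073 + m{\left(39,202 \right)}} = \frac{42377 + \left(3 - 21\right)}{27073 + 57} = \frac{42377 + \left(3 - 21\right)}{27130} = \left(42377 - 18\right) \frac{1}{27130} = 42359 \cdot \frac{1}{27130} = \frac{42359}{27130}$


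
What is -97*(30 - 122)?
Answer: 8924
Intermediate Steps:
-97*(30 - 122) = -97*(-92) = 8924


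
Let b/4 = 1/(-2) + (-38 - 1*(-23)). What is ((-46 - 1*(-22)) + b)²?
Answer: 7396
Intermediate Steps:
b = -62 (b = 4*(1/(-2) + (-38 - 1*(-23))) = 4*(-½ + (-38 + 23)) = 4*(-½ - 15) = 4*(-31/2) = -62)
((-46 - 1*(-22)) + b)² = ((-46 - 1*(-22)) - 62)² = ((-46 + 22) - 62)² = (-24 - 62)² = (-86)² = 7396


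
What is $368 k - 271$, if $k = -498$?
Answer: $-183535$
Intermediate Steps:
$368 k - 271 = 368 \left(-498\right) - 271 = -183264 - 271 = -183535$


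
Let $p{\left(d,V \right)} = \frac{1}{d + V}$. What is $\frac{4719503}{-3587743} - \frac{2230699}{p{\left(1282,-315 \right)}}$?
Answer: $- \frac{7739069961238722}{3587743} \approx -2.1571 \cdot 10^{9}$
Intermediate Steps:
$p{\left(d,V \right)} = \frac{1}{V + d}$
$\frac{4719503}{-3587743} - \frac{2230699}{p{\left(1282,-315 \right)}} = \frac{4719503}{-3587743} - \frac{2230699}{\frac{1}{-315 + 1282}} = 4719503 \left(- \frac{1}{3587743}\right) - \frac{2230699}{\frac{1}{967}} = - \frac{4719503}{3587743} - 2230699 \frac{1}{\frac{1}{967}} = - \frac{4719503}{3587743} - 2157085933 = - \frac{7739069961238722}{3587743}$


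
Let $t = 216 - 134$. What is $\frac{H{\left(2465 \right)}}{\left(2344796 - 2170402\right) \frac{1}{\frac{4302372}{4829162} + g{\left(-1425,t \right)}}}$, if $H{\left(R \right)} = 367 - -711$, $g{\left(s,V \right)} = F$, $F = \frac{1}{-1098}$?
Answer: $\frac{115619794703}{21016141178526} \approx 0.0055015$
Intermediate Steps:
$F = - \frac{1}{1098} \approx -0.00091075$
$t = 82$
$g{\left(s,V \right)} = - \frac{1}{1098}$
$H{\left(R \right)} = 1078$ ($H{\left(R \right)} = 367 + 711 = 1078$)
$\frac{H{\left(2465 \right)}}{\left(2344796 - 2170402\right) \frac{1}{\frac{4302372}{4829162} + g{\left(-1425,t \right)}}} = \frac{1078}{\left(2344796 - 2170402\right) \frac{1}{\frac{4302372}{4829162} - \frac{1}{1098}}} = \frac{1078}{174394 \frac{1}{4302372 \cdot \frac{1}{4829162} - \frac{1}{1098}}} = \frac{1078}{174394 \frac{1}{\frac{2151186}{2414581} - \frac{1}{1098}}} = \frac{1078}{174394 \frac{1}{\frac{2359587647}{2651209938}}} = \frac{1078}{174394 \cdot \frac{2651209938}{2359587647}} = \frac{1078}{\frac{462355105927572}{2359587647}} = 1078 \cdot \frac{2359587647}{462355105927572} = \frac{115619794703}{21016141178526}$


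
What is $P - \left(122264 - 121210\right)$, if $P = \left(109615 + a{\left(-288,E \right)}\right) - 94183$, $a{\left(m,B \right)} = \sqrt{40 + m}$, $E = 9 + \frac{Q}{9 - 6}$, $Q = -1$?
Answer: $14378 + 2 i \sqrt{62} \approx 14378.0 + 15.748 i$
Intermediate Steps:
$E = \frac{26}{3}$ ($E = 9 + \frac{1}{9 - 6} \left(-1\right) = 9 + \frac{1}{3} \left(-1\right) = 9 - \frac{1}{3} = \frac{26}{3} \approx 8.6667$)
$P = 15432 + 2 i \sqrt{62}$ ($P = \left(109615 + \sqrt{40 - 288}\right) - 94183 = \left(109615 + \sqrt{-248}\right) - 94183 = \left(109615 + 2 i \sqrt{62}\right) - 94183 = 15432 + 2 i \sqrt{62} \approx 15432.0 + 15.748 i$)
$P - \left(122264 - 121210\right) = \left(15432 + 2 i \sqrt{62}\right) - \left(122264 - 121210\right) = \left(15432 + 2 i \sqrt{62}\right) - 1054 = 14378 + 2 i \sqrt{62}$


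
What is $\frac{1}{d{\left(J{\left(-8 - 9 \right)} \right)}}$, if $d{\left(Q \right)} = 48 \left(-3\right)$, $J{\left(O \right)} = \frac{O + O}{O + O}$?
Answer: $- \frac{1}{144} \approx -0.0069444$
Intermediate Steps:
$J{\left(O \right)} = 1$ ($J{\left(O \right)} = \frac{2 O}{2 O} = 2 O \frac{1}{2 O} = 1$)
$d{\left(Q \right)} = -144$
$\frac{1}{d{\left(J{\left(-8 - 9 \right)} \right)}} = \frac{1}{-144} = - \frac{1}{144}$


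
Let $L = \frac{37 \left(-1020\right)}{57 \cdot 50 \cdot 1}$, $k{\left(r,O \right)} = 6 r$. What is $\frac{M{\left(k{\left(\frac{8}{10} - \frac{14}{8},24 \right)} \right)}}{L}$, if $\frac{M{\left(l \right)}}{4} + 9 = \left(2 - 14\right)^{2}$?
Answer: $- \frac{25650}{629} \approx -40.779$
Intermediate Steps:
$M{\left(l \right)} = 540$ ($M{\left(l \right)} = -36 + 4 \left(2 - 14\right)^{2} = -36 + 4 \left(-12\right)^{2} = -36 + 4 \cdot 144 = -36 + 576 = 540$)
$L = - \frac{1258}{95}$ ($L = - \frac{37740}{2850 \cdot 1} = - \frac{37740}{2850} = \left(-37740\right) \frac{1}{2850} = - \frac{1258}{95} \approx -13.242$)
$\frac{M{\left(k{\left(\frac{8}{10} - \frac{14}{8},24 \right)} \right)}}{L} = \frac{540}{- \frac{1258}{95}} = 540 \left(- \frac{95}{1258}\right) = - \frac{25650}{629}$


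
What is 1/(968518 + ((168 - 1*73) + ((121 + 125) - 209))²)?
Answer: 1/985942 ≈ 1.0143e-6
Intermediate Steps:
1/(968518 + ((168 - 1*73) + ((121 + 125) - 209))²) = 1/(968518 + ((168 - 73) + (246 - 209))²) = 1/(968518 + (95 + 37)²) = 1/(968518 + 132²) = 1/(968518 + 17424) = 1/985942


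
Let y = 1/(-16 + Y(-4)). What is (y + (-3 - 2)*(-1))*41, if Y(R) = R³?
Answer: 16359/80 ≈ 204.49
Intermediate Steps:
y = -1/80 (y = 1/(-16 + (-4)³) = 1/(-16 - 64) = 1/(-80) = -1/80 ≈ -0.012500)
(y + (-3 - 2)*(-1))*41 = (-1/80 + (-3 - 2)*(-1))*41 = (-1/80 - 5*(-1))*41 = (-1/80 + 5)*41 = (399/80)*41 = 16359/80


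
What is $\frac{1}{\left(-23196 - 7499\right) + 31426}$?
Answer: $\frac{1}{731} \approx 0.001368$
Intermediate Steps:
$\frac{1}{\left(-23196 - 7499\right) + 31426} = \frac{1}{-30695 + 31426} = \frac{1}{731}$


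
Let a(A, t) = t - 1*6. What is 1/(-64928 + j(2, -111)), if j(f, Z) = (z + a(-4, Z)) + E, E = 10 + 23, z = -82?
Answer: -1/65094 ≈ -1.5362e-5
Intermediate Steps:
a(A, t) = -6 + t (a(A, t) = t - 6 = -6 + t)
E = 33
j(f, Z) = -55 + Z (j(f, Z) = (-82 + (-6 + Z)) + 33 = (-88 + Z) + 33 = -55 + Z)
1/(-64928 + j(2, -111)) = 1/(-64928 + (-55 - 111)) = 1/(-64928 - 166) = 1/(-65094) = -1/65094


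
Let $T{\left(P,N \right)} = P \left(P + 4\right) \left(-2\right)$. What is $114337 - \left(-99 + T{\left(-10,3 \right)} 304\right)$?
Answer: $150916$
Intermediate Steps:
$T{\left(P,N \right)} = - 2 P \left(4 + P\right)$ ($T{\left(P,N \right)} = P \left(4 + P\right) \left(-2\right) = - 2 P \left(4 + P\right)$)
$114337 - \left(-99 + T{\left(-10,3 \right)} 304\right) = 114337 - \left(-99 + \left(-2\right) \left(-10\right) \left(4 - 10\right) 304\right) = 114337 - \left(-99 + \left(-2\right) \left(-10\right) \left(-6\right) 304\right) = 114337 - \left(-99 - 36480\right) = 114337 - -36579 = 114337 + 36579 = 150916$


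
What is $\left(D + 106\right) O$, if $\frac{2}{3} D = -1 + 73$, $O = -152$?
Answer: $-32528$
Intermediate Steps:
$D = 108$ ($D = \frac{3 \left(-1 + 73\right)}{2} = \frac{3}{2} \cdot 72 = 108$)
$\left(D + 106\right) O = \left(108 + 106\right) \left(-152\right) = 214 \left(-152\right) = -32528$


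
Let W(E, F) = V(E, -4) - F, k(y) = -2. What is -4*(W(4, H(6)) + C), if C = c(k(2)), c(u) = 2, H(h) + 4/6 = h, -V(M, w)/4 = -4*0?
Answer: 40/3 ≈ 13.333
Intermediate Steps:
V(M, w) = 0 (V(M, w) = -(-16)*0 = -4*0 = 0)
H(h) = -2/3 + h
C = 2
W(E, F) = -F (W(E, F) = 0 - F = -F)
-4*(W(4, H(6)) + C) = -4*(-(-2/3 + 6) + 2) = -4*(-1*16/3 + 2) = -4*(-16/3 + 2) = -4*(-10/3) = 40/3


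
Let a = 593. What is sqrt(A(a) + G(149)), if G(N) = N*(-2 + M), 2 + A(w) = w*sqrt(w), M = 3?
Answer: sqrt(147 + 593*sqrt(593)) ≈ 120.78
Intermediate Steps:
A(w) = -2 + w**(3/2) (A(w) = -2 + w*sqrt(w) = -2 + w**(3/2))
G(N) = N (G(N) = N*(-2 + 3) = N*1 = N)
sqrt(A(a) + G(149)) = sqrt((-2 + 593**(3/2)) + 149) = sqrt((-2 + 593*sqrt(593)) + 149) = sqrt(147 + 593*sqrt(593))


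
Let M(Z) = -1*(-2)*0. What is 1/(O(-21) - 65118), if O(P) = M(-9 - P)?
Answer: -1/65118 ≈ -1.5357e-5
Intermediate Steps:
M(Z) = 0 (M(Z) = 2*0 = 0)
O(P) = 0
1/(O(-21) - 65118) = 1/(0 - 65118) = 1/(-65118) = -1/65118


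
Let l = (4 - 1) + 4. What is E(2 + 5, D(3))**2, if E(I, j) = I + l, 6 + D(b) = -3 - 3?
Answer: 196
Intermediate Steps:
D(b) = -12 (D(b) = -6 + (-3 - 3) = -6 - 6 = -12)
l = 7 (l = 3 + 4 = 7)
E(I, j) = 7 + I (E(I, j) = I + 7 = 7 + I)
E(2 + 5, D(3))**2 = (7 + (2 + 5))**2 = (7 + 7)**2 = 14**2 = 196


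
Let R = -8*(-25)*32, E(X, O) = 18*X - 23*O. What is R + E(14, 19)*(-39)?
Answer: 13615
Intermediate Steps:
E(X, O) = -23*O + 18*X
R = 6400 (R = 200*32 = 6400)
R + E(14, 19)*(-39) = 6400 + (-23*19 + 18*14)*(-39) = 6400 + (-437 + 252)*(-39) = 6400 - 185*(-39) = 6400 + 7215 = 13615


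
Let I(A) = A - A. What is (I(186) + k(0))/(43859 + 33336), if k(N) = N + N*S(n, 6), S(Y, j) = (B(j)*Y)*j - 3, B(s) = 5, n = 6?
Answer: 0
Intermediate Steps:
I(A) = 0
S(Y, j) = -3 + 5*Y*j (S(Y, j) = (5*Y)*j - 3 = 5*Y*j - 3 = -3 + 5*Y*j)
k(N) = 178*N (k(N) = N + N*(-3 + 5*6*6) = N + N*(-3 + 180) = N + N*177 = N + 177*N = 178*N)
(I(186) + k(0))/(43859 + 33336) = (0 + 178*0)/(43859 + 33336) = (0 + 0)/77195 = 0*(1/77195) = 0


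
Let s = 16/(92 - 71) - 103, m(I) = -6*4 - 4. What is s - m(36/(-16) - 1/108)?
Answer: -1559/21 ≈ -74.238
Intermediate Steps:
m(I) = -28 (m(I) = -24 - 4 = -28)
s = -2147/21 (s = 16/21 - 103 = -2147/21 ≈ -102.24)
s - m(36/(-16) - 1/108) = -2147/21 - 1*(-28) = -2147/21 + 28 = -1559/21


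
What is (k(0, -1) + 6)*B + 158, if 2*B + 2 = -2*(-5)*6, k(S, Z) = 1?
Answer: 361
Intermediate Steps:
B = 29 (B = -1 + (-2*(-5)*6)/2 = -1 + (10*6)/2 = -1 + (½)*60 = -1 + 30 = 29)
(k(0, -1) + 6)*B + 158 = (1 + 6)*29 + 158 = 7*29 + 158 = 203 + 158 = 361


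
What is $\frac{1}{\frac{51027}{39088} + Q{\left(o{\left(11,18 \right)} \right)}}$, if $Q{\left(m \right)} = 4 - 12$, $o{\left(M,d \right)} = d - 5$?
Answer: $- \frac{39088}{261677} \approx -0.14937$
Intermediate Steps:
$o{\left(M,d \right)} = -5 + d$
$Q{\left(m \right)} = -8$ ($Q{\left(m \right)} = 4 - 12 = -8$)
$\frac{1}{\frac{51027}{39088} + Q{\left(o{\left(11,18 \right)} \right)}} = \frac{1}{\frac{51027}{39088} - 8} = \frac{1}{- \frac{261677}{39088}} = - \frac{39088}{261677}$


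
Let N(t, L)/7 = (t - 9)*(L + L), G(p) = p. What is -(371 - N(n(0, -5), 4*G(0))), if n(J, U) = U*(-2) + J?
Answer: -371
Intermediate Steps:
n(J, U) = J - 2*U (n(J, U) = -2*U + J = J - 2*U)
N(t, L) = 14*L*(-9 + t) (N(t, L) = 7*((t - 9)*(L + L)) = 7*((-9 + t)*(2*L)) = 7*(2*L*(-9 + t)) = 14*L*(-9 + t))
-(371 - N(n(0, -5), 4*G(0))) = -(371 - 14*4*0*(-9 + (0 - 2*(-5)))) = -(371 - 14*0*(-9 + (0 + 10))) = -(371 - 14*0*(-9 + 10)) = -(371 - 14*0) = -(371 - 1*0) = -(371 + 0) = -1*371 = -371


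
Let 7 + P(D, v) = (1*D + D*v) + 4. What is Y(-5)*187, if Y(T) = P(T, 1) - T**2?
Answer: -7106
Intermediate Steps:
P(D, v) = -3 + D + D*v (P(D, v) = -7 + ((1*D + D*v) + 4) = -7 + ((D + D*v) + 4) = -7 + (4 + D + D*v) = -3 + D + D*v)
Y(T) = -3 - T**2 + 2*T (Y(T) = (-3 + T + T*1) - T**2 = (-3 + T + T) - T**2 = (-3 + 2*T) - T**2 = -3 - T**2 + 2*T)
Y(-5)*187 = (-3 - 1*(-5)**2 + 2*(-5))*187 = (-3 - 1*25 - 10)*187 = (-3 - 25 - 10)*187 = -38*187 = -7106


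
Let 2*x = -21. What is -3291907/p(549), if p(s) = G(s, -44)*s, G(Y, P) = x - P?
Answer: -6583814/36783 ≈ -178.99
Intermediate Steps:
x = -21/2 (x = (½)*(-21) = -21/2 ≈ -10.500)
G(Y, P) = -21/2 - P
p(s) = 67*s/2 (p(s) = (-21/2 - 1*(-44))*s = (-21/2 + 44)*s = 67*s/2)
-3291907/p(549) = -3291907/((67/2)*549) = -3291907/36783/2 = -3291907*2/36783 = -6583814/36783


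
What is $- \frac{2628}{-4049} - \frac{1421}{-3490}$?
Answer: $\frac{14925349}{14131010} \approx 1.0562$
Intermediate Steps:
$- \frac{2628}{-4049} - \frac{1421}{-3490} = \left(-2628\right) \left(- \frac{1}{4049}\right) - - \frac{1421}{3490} = \frac{2628}{4049} + \frac{1421}{3490} = \frac{14925349}{14131010}$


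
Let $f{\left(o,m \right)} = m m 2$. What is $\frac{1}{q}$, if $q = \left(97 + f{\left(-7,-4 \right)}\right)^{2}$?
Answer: $\frac{1}{16641} \approx 6.0093 \cdot 10^{-5}$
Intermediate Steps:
$f{\left(o,m \right)} = 2 m^{2}$ ($f{\left(o,m \right)} = m^{2} \cdot 2 = 2 m^{2}$)
$q = 16641$ ($q = \left(97 + 2 \left(-4\right)^{2}\right)^{2} = \left(97 + 2 \cdot 16\right)^{2} = \left(97 + 32\right)^{2} = 129^{2} = 16641$)
$\frac{1}{q} = \frac{1}{16641}$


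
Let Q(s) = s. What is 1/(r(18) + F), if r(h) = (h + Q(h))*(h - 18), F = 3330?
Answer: 1/3330 ≈ 0.00030030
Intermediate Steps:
r(h) = 2*h*(-18 + h) (r(h) = (h + h)*(h - 18) = (2*h)*(-18 + h) = 2*h*(-18 + h))
1/(r(18) + F) = 1/(2*18*(-18 + 18) + 3330) = 1/(2*18*0 + 3330) = 1/(0 + 3330) = 1/3330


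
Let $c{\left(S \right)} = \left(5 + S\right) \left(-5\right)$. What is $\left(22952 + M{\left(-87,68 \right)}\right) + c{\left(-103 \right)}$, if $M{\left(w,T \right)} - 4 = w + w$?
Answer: $23272$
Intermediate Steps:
$M{\left(w,T \right)} = 4 + 2 w$ ($M{\left(w,T \right)} = 4 + \left(w + w\right) = 4 + 2 w$)
$c{\left(S \right)} = -25 - 5 S$
$\left(22952 + M{\left(-87,68 \right)}\right) + c{\left(-103 \right)} = \left(22952 + \left(4 + 2 \left(-87\right)\right)\right) - -490 = \left(22952 + \left(4 - 174\right)\right) + \left(-25 + 515\right) = \left(22952 - 170\right) + 490 = 22782 + 490 = 23272$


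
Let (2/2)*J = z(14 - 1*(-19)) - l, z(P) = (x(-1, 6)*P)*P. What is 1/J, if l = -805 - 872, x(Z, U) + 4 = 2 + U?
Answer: 1/6033 ≈ 0.00016575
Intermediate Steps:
x(Z, U) = -2 + U (x(Z, U) = -4 + (2 + U) = -2 + U)
z(P) = 4*P² (z(P) = ((-2 + 6)*P)*P = (4*P)*P = 4*P²)
l = -1677
J = 6033 (J = 4*(14 - 1*(-19))² - 1*(-1677) = 4*(14 + 19)² + 1677 = 4*33² + 1677 = 4*1089 + 1677 = 4356 + 1677 = 6033)
1/J = 1/6033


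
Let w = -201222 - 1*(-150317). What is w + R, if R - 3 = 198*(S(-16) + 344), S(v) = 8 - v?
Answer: 21962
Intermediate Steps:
w = -50905 (w = -201222 + 150317 = -50905)
R = 72867 (R = 3 + 198*((8 - 1*(-16)) + 344) = 3 + 198*((8 + 16) + 344) = 3 + 198*(24 + 344) = 3 + 198*368 = 3 + 72864 = 72867)
w + R = -50905 + 72867 = 21962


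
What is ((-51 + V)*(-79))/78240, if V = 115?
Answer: -158/2445 ≈ -0.064622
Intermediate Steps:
((-51 + V)*(-79))/78240 = ((-51 + 115)*(-79))/78240 = (64*(-79))*(1/78240) = -5056*1/78240 = -158/2445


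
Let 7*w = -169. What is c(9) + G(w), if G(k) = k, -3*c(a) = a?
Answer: -190/7 ≈ -27.143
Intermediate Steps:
w = -169/7 (w = (⅐)*(-169) = -169/7 ≈ -24.143)
c(a) = -a/3
c(9) + G(w) = -⅓*9 - 169/7 = -3 - 169/7 = -190/7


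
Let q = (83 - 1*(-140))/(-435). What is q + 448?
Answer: 194657/435 ≈ 447.49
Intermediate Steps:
q = -223/435 (q = (83 + 140)*(-1/435) = 223*(-1/435) = -223/435 ≈ -0.51264)
q + 448 = -223/435 + 448 = 194657/435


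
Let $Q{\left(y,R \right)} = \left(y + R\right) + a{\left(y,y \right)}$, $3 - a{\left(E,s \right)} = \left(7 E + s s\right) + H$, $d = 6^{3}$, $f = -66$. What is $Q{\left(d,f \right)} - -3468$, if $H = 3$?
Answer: $-44550$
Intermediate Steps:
$d = 216$
$a{\left(E,s \right)} = - s^{2} - 7 E$ ($a{\left(E,s \right)} = 3 - \left(\left(7 E + s s\right) + 3\right) = 3 - \left(\left(7 E + s^{2}\right) + 3\right) = 3 - \left(\left(s^{2} + 7 E\right) + 3\right) = 3 - \left(3 + s^{2} + 7 E\right) = - s^{2} - 7 E$)
$Q{\left(y,R \right)} = R - y^{2} - 6 y$ ($Q{\left(y,R \right)} = \left(y + R\right) - \left(y^{2} + 7 y\right) = \left(R + y\right) - \left(y^{2} + 7 y\right) = R - y^{2} - 6 y$)
$Q{\left(d,f \right)} - -3468 = \left(-66 - 216^{2} - 1296\right) - -3468 = \left(-66 - 46656 - 1296\right) + 3468 = -48018 + 3468 = -44550$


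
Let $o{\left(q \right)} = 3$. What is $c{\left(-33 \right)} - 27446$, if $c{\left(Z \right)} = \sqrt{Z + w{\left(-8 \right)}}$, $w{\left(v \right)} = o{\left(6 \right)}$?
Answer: $-27446 + i \sqrt{30} \approx -27446.0 + 5.4772 i$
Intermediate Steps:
$w{\left(v \right)} = 3$
$c{\left(Z \right)} = \sqrt{3 + Z}$ ($c{\left(Z \right)} = \sqrt{Z + 3} = \sqrt{3 + Z}$)
$c{\left(-33 \right)} - 27446 = \sqrt{3 - 33} - 27446 = \sqrt{-30} - 27446 = i \sqrt{30} - 27446 = -27446 + i \sqrt{30}$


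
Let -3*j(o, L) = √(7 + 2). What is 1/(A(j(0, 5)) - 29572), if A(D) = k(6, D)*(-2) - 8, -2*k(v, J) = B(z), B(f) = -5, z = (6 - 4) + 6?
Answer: -1/29585 ≈ -3.3801e-5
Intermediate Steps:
z = 8 (z = 2 + 6 = 8)
j(o, L) = -1 (j(o, L) = -√(7 + 2)/3 = -√9/3 = -⅓*3 = -1)
k(v, J) = 5/2 (k(v, J) = -½*(-5) = 5/2)
A(D) = -13 (A(D) = (5/2)*(-2) - 8 = -5 - 8 = -13)
1/(A(j(0, 5)) - 29572) = 1/(-13 - 29572) = 1/(-29585) = -1/29585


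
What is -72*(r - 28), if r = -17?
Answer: 3240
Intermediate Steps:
-72*(r - 28) = -72*(-17 - 28) = -72*(-45) = -1*(-3240) = 3240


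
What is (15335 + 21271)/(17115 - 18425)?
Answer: -18303/655 ≈ -27.944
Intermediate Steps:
(15335 + 21271)/(17115 - 18425) = 36606/(-1310) = 36606*(-1/1310) = -18303/655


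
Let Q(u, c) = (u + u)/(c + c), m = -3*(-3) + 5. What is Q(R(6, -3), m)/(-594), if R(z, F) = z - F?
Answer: -1/924 ≈ -0.0010823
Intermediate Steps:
m = 14 (m = 9 + 5 = 14)
Q(u, c) = u/c (Q(u, c) = (2*u)/((2*c)) = (2*u)*(1/(2*c)) = u/c)
Q(R(6, -3), m)/(-594) = ((6 - 1*(-3))/14)/(-594) = ((6 + 3)*(1/14))*(-1/594) = (9*(1/14))*(-1/594) = (9/14)*(-1/594) = -1/924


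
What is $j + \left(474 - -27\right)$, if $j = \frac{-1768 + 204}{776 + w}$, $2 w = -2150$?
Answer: $\frac{6581}{13} \approx 506.23$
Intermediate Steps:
$w = -1075$ ($w = \frac{1}{2} \left(-2150\right) = -1075$)
$j = \frac{68}{13}$ ($j = \frac{-1768 + 204}{776 - 1075} = - \frac{1564}{-299} = \left(-1564\right) \left(- \frac{1}{299}\right) = \frac{68}{13} \approx 5.2308$)
$j + \left(474 - -27\right) = \frac{68}{13} + \left(474 - -27\right) = \frac{68}{13} + \left(474 + 27\right) = \frac{68}{13} + 501 = \frac{6581}{13}$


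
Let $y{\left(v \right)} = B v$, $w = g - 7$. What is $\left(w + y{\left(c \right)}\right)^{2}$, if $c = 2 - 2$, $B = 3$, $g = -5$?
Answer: $144$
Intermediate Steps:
$w = -12$ ($w = -5 - 7 = -12$)
$c = 0$
$y{\left(v \right)} = 3 v$
$\left(w + y{\left(c \right)}\right)^{2} = \left(-12 + 3 \cdot 0\right)^{2} = \left(-12 + 0\right)^{2} = \left(-12\right)^{2} = 144$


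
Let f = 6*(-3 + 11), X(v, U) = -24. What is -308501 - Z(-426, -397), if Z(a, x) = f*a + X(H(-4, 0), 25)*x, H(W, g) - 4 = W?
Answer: -297581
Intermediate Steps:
H(W, g) = 4 + W
f = 48 (f = 6*8 = 48)
Z(a, x) = -24*x + 48*a (Z(a, x) = 48*a - 24*x = -24*x + 48*a)
-308501 - Z(-426, -397) = -308501 - (-24*(-397) + 48*(-426)) = -308501 - (9528 - 20448) = -308501 - 1*(-10920) = -308501 + 10920 = -297581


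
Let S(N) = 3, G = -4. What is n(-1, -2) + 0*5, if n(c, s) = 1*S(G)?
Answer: 3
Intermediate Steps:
n(c, s) = 3 (n(c, s) = 1*3 = 3)
n(-1, -2) + 0*5 = 3 + 0*5 = 3 + 0 = 3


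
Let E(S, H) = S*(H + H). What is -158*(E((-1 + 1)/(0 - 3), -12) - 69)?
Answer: 10902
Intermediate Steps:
E(S, H) = 2*H*S (E(S, H) = S*(2*H) = 2*H*S)
-158*(E((-1 + 1)/(0 - 3), -12) - 69) = -158*(2*(-12)*((-1 + 1)/(0 - 3)) - 69) = -158*(2*(-12)*(0/(-3)) - 69) = -158*(2*(-12)*(0*(-⅓)) - 69) = -158*(2*(-12)*0 - 69) = -158*(0 - 69) = -158*(-69) = 10902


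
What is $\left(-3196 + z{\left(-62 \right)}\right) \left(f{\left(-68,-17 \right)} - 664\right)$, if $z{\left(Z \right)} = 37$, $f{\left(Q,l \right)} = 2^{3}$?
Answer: $2072304$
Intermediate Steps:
$f{\left(Q,l \right)} = 8$
$\left(-3196 + z{\left(-62 \right)}\right) \left(f{\left(-68,-17 \right)} - 664\right) = \left(-3196 + 37\right) \left(8 - 664\right) = \left(-3159\right) \left(-656\right) = 2072304$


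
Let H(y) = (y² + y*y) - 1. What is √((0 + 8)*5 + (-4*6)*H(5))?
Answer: 4*I*√71 ≈ 33.705*I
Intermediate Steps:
H(y) = -1 + 2*y² (H(y) = (y² + y²) - 1 = 2*y² - 1 = -1 + 2*y²)
√((0 + 8)*5 + (-4*6)*H(5)) = √((0 + 8)*5 + (-4*6)*(-1 + 2*5²)) = √(8*5 - 24*(-1 + 2*25)) = √(40 - 24*(-1 + 50)) = √(40 - 24*49) = √(40 - 1176) = √(-1136) = 4*I*√71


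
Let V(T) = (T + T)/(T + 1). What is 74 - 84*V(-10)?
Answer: -338/3 ≈ -112.67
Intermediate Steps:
V(T) = 2*T/(1 + T) (V(T) = (2*T)/(1 + T) = 2*T/(1 + T))
74 - 84*V(-10) = 74 - 168*(-10)/(1 - 10) = 74 - 168*(-10)/(-9) = 74 - 168*(-10)*(-1)/9 = 74 - 84*20/9 = 74 - 560/3 = -338/3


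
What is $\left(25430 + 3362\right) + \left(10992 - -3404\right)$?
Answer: $43188$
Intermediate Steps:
$\left(25430 + 3362\right) + \left(10992 - -3404\right) = 28792 + \left(10992 + 3404\right) = 28792 + 14396 = 43188$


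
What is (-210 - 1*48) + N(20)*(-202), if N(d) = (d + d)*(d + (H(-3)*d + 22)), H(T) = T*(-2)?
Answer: -1309218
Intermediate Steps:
H(T) = -2*T
N(d) = 2*d*(22 + 7*d) (N(d) = (d + d)*(d + ((-2*(-3))*d + 22)) = (2*d)*(d + (6*d + 22)) = (2*d)*(d + (22 + 6*d)) = (2*d)*(22 + 7*d) = 2*d*(22 + 7*d))
(-210 - 1*48) + N(20)*(-202) = (-210 - 1*48) + (2*20*(22 + 7*20))*(-202) = (-210 - 48) + (2*20*(22 + 140))*(-202) = -258 + (2*20*162)*(-202) = -258 + 6480*(-202) = -258 - 1308960 = -1309218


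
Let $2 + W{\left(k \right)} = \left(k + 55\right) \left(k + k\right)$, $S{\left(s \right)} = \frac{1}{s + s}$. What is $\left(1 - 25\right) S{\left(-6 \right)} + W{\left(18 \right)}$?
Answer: $2628$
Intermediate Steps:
$S{\left(s \right)} = \frac{1}{2 s}$
$W{\left(k \right)} = -2 + 2 k \left(55 + k\right)$ ($W{\left(k \right)} = -2 + \left(k + 55\right) \left(k + k\right) = -2 + \left(55 + k\right) 2 k = -2 + 2 k \left(55 + k\right)$)
$\left(1 - 25\right) S{\left(-6 \right)} + W{\left(18 \right)} = \left(1 - 25\right) \frac{1}{2 \left(-6\right)} + \left(-2 + 2 \cdot 18^{2} + 110 \cdot 18\right) = \left(1 - 25\right) \frac{1}{2} \left(- \frac{1}{6}\right) + \left(-2 + 2 \cdot 324 + 1980\right) = \left(-24\right) \left(- \frac{1}{12}\right) + \left(-2 + 648 + 1980\right) = 2 + 2626 = 2628$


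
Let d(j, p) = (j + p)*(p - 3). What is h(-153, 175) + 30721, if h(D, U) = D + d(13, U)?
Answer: 62904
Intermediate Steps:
d(j, p) = (-3 + p)*(j + p) (d(j, p) = (j + p)*(-3 + p) = (-3 + p)*(j + p))
h(D, U) = -39 + D + U² + 10*U (h(D, U) = D + (U² - 3*13 - 3*U + 13*U) = D + (U² - 39 - 3*U + 13*U) = D + (-39 + U² + 10*U) = -39 + D + U² + 10*U)
h(-153, 175) + 30721 = (-39 - 153 + 175² + 10*175) + 30721 = (-39 - 153 + 30625 + 1750) + 30721 = 32183 + 30721 = 62904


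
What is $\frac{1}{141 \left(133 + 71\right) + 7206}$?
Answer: $\frac{1}{35970} \approx 2.7801 \cdot 10^{-5}$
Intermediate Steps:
$\frac{1}{141 \left(133 + 71\right) + 7206} = \frac{1}{141 \cdot 204 + 7206} = \frac{1}{28764 + 7206} = \frac{1}{35970}$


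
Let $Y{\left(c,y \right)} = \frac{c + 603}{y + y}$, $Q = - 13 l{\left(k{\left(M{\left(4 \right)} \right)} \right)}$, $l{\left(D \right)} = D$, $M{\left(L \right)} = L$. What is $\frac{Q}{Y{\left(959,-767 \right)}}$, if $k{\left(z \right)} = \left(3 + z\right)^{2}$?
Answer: $\frac{488579}{781} \approx 625.58$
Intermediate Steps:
$Q = -637$ ($Q = - 13 \left(3 + 4\right)^{2} = - 13 \cdot 7^{2} = \left(-13\right) 49 = -637$)
$Y{\left(c,y \right)} = \frac{603 + c}{2 y}$
$\frac{Q}{Y{\left(959,-767 \right)}} = - \frac{637}{\frac{1}{2} \frac{1}{-767} \left(603 + 959\right)} = - \frac{637}{\frac{1}{2} \left(- \frac{1}{767}\right) 1562} = - \frac{637}{- \frac{781}{767}} = \left(-637\right) \left(- \frac{767}{781}\right) = \frac{488579}{781}$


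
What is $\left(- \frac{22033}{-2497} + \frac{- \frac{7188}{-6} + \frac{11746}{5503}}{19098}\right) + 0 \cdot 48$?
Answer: $\frac{106003531031}{11928429369} \approx 8.8866$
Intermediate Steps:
$\left(- \frac{22033}{-2497} + \frac{- \frac{7188}{-6} + \frac{11746}{5503}}{19098}\right) + 0 \cdot 48 = \left(\left(-22033\right) \left(- \frac{1}{2497}\right) + \left(\left(-7188\right) \left(- \frac{1}{6}\right) + 11746 \cdot \frac{1}{5503}\right) \frac{1}{19098}\right) + 0 = \left(\frac{2003}{227} + \left(1198 + \frac{11746}{5503}\right) \frac{1}{19098}\right) + 0 = \left(\frac{2003}{227} + \frac{6604340}{5503} \cdot \frac{1}{19098}\right) + 0 = \left(\frac{2003}{227} + \frac{3302170}{52548147}\right) + 0 = \frac{106003531031}{11928429369} + 0 = \frac{106003531031}{11928429369}$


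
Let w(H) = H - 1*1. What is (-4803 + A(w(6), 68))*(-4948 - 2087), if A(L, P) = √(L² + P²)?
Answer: 33789105 - 7035*√4649 ≈ 3.3309e+7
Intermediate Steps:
w(H) = -1 + H (w(H) = H - 1 = -1 + H)
(-4803 + A(w(6), 68))*(-4948 - 2087) = (-4803 + √((-1 + 6)² + 68²))*(-4948 - 2087) = (-4803 + √(5² + 4624))*(-7035) = (-4803 + √(25 + 4624))*(-7035) = (-4803 + √4649)*(-7035) = 33789105 - 7035*√4649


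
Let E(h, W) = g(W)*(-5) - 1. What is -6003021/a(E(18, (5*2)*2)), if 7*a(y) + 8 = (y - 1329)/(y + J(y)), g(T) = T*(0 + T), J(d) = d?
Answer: 4004015007/683 ≈ 5.8624e+6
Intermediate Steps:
g(T) = T² (g(T) = T*T = T²)
E(h, W) = -1 - 5*W² (E(h, W) = W²*(-5) - 1 = -5*W² - 1 = -1 - 5*W²)
a(y) = -8/7 + (-1329 + y)/(14*y) (a(y) = -8/7 + ((y - 1329)/(y + y))/7 = -8/7 + ((-1329 + y)/((2*y)))/7 = -8/7 + ((-1329 + y)*(1/(2*y)))/7 = -8/7 + ((-1329 + y)/(2*y))/7 = -8/7 + (-1329 + y)/(14*y))
-6003021/a(E(18, (5*2)*2)) = -6003021*14*(-1 - 5*((5*2)*2)²)/(3*(-443 - 5*(-1 - 5*((5*2)*2)²))) = -6003021*14*(-1 - 5*(10*2)²)/(3*(-443 - 5*(-1 - 5*(10*2)²))) = -6003021*14*(-1 - 5*20²)/(3*(-443 - 5*(-1 - 5*20²))) = -6003021*14*(-1 - 5*400)/(3*(-443 - 5*(-1 - 5*400))) = -6003021*14*(-1 - 2000)/(3*(-443 - 5*(-1 - 2000))) = -6003021*(-9338/(-443 - 5*(-2001))) = -6003021*(-9338/(-443 + 10005)) = -6003021/((3/14)*(-1/2001)*9562) = -6003021/(-683/667) = -6003021*(-667/683) = 4004015007/683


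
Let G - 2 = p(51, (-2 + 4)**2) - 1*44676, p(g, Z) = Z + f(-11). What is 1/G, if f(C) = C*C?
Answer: -1/44549 ≈ -2.2447e-5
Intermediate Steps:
f(C) = C**2
p(g, Z) = 121 + Z (p(g, Z) = Z + (-11)**2 = Z + 121 = 121 + Z)
G = -44549 (G = 2 + ((121 + (-2 + 4)**2) - 1*44676) = 2 + ((121 + 2**2) - 44676) = 2 + ((121 + 4) - 44676) = 2 + (125 - 44676) = 2 - 44551 = -44549)
1/G = 1/(-44549) = -1/44549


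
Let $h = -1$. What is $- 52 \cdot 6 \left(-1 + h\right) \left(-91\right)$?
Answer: $-56784$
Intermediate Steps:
$- 52 \cdot 6 \left(-1 + h\right) \left(-91\right) = - 52 \cdot 6 \left(-1 - 1\right) \left(-91\right) = - 52 \cdot 6 \left(-2\right) \left(-91\right) = \left(-52\right) \left(-12\right) \left(-91\right) = 624 \left(-91\right) = -56784$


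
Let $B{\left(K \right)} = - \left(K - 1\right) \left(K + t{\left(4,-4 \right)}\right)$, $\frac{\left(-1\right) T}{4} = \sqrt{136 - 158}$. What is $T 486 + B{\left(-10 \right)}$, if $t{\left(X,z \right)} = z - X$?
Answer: $-198 - 1944 i \sqrt{22} \approx -198.0 - 9118.2 i$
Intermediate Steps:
$T = - 4 i \sqrt{22}$ ($T = - 4 \sqrt{136 - 158} = - 4 \sqrt{-22} = - 4 i \sqrt{22} \approx - 18.762 i$)
$B{\left(K \right)} = - \left(-1 + K\right) \left(-8 + K\right)$ ($B{\left(K \right)} = - \left(K - 1\right) \left(K - 8\right) = - \left(-1 + K\right) \left(K - 8\right) = - \left(-1 + K\right) \left(-8 + K\right)$)
$T 486 + B{\left(-10 \right)} = - 4 i \sqrt{22} \cdot 486 - 198 = - 1944 i \sqrt{22} - 198 = -198 - 1944 i \sqrt{22}$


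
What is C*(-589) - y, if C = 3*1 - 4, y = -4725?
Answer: 5314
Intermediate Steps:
C = -1 (C = 3 - 4 = -1)
C*(-589) - y = -1*(-589) - 1*(-4725) = 589 + 4725 = 5314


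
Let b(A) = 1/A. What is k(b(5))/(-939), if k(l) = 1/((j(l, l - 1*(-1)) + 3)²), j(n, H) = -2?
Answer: -1/939 ≈ -0.0010650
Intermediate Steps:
k(l) = 1 (k(l) = 1/((-2 + 3)²) = 1/(1²) = 1/1 = 1)
k(b(5))/(-939) = 1/(-939) = 1*(-1/939) = -1/939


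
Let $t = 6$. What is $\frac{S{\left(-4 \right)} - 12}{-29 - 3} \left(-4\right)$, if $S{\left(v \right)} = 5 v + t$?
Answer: $- \frac{13}{4} \approx -3.25$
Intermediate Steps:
$S{\left(v \right)} = 6 + 5 v$ ($S{\left(v \right)} = 5 v + 6 = 6 + 5 v$)
$\frac{S{\left(-4 \right)} - 12}{-29 - 3} \left(-4\right) = \frac{\left(6 + 5 \left(-4\right)\right) - 12}{-29 - 3} \left(-4\right) = \frac{\left(6 - 20\right) - 12}{-32} \left(-4\right) = \left(-14 - 12\right) \left(- \frac{1}{32}\right) \left(-4\right) = \left(-26\right) \left(- \frac{1}{32}\right) \left(-4\right) = \frac{13}{16} \left(-4\right) = - \frac{13}{4}$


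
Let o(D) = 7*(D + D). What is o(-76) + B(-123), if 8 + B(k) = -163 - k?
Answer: -1112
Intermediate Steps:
B(k) = -171 - k (B(k) = -8 + (-163 - k) = -171 - k)
o(D) = 14*D (o(D) = 7*(2*D) = 14*D)
o(-76) + B(-123) = 14*(-76) + (-171 - 1*(-123)) = -1064 + (-171 + 123) = -1064 - 48 = -1112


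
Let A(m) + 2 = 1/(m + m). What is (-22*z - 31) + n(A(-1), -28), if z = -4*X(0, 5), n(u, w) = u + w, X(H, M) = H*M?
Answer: -123/2 ≈ -61.500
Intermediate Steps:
A(m) = -2 + 1/(2*m) (A(m) = -2 + 1/(m + m) = -2 + 1/(2*m))
z = 0 (z = -0*5 = -4*0 = 0)
(-22*z - 31) + n(A(-1), -28) = (-22*0 - 31) + ((-2 + (½)/(-1)) - 28) = (0 - 31) + ((-2 + (½)*(-1)) - 28) = -31 + ((-2 - ½) - 28) = -31 + (-5/2 - 28) = -31 - 61/2 = -123/2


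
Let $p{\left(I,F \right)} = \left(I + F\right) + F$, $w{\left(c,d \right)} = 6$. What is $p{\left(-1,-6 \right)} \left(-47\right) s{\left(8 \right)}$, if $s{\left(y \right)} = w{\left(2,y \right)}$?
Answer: $3666$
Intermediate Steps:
$s{\left(y \right)} = 6$
$p{\left(I,F \right)} = I + 2 F$ ($p{\left(I,F \right)} = \left(F + I\right) + F = I + 2 F$)
$p{\left(-1,-6 \right)} \left(-47\right) s{\left(8 \right)} = \left(-1 + 2 \left(-6\right)\right) \left(-47\right) 6 = \left(-1 - 12\right) \left(-47\right) 6 = \left(-13\right) \left(-47\right) 6 = 611 \cdot 6 = 3666$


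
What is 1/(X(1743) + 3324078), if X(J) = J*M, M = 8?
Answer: 1/3338022 ≈ 2.9958e-7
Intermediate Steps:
X(J) = 8*J (X(J) = J*8 = 8*J)
1/(X(1743) + 3324078) = 1/(8*1743 + 3324078) = 1/(13944 + 3324078) = 1/3338022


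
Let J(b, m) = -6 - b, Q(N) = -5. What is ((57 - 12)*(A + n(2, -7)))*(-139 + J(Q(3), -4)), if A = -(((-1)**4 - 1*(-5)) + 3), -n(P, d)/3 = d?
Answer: -75600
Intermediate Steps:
n(P, d) = -3*d
A = -9 (A = -((1 + 5) + 3) = -(6 + 3) = -1*9 = -9)
((57 - 12)*(A + n(2, -7)))*(-139 + J(Q(3), -4)) = ((57 - 12)*(-9 - 3*(-7)))*(-139 + (-6 - 1*(-5))) = (45*(-9 + 21))*(-139 + (-6 + 5)) = (45*12)*(-139 - 1) = 540*(-140) = -75600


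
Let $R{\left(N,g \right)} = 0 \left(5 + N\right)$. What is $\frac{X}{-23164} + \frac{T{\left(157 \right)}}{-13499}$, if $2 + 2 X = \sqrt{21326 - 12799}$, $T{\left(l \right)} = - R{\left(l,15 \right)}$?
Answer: $\frac{1}{23164} - \frac{\sqrt{8527}}{46328} \approx -0.00195$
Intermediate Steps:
$R{\left(N,g \right)} = 0$
$T{\left(l \right)} = 0$ ($T{\left(l \right)} = \left(-1\right) 0 = 0$)
$X = -1 + \frac{\sqrt{8527}}{2}$ ($X = -1 + \frac{\sqrt{21326 - 12799}}{2} = -1 + \frac{\sqrt{8527}}{2} \approx 45.171$)
$\frac{X}{-23164} + \frac{T{\left(157 \right)}}{-13499} = \frac{-1 + \frac{\sqrt{8527}}{2}}{-23164} + \frac{0}{-13499} = \left(-1 + \frac{\sqrt{8527}}{2}\right) \left(- \frac{1}{23164}\right) + 0 \left(- \frac{1}{13499}\right) = \left(\frac{1}{23164} - \frac{\sqrt{8527}}{46328}\right) + 0 = \frac{1}{23164} - \frac{\sqrt{8527}}{46328}$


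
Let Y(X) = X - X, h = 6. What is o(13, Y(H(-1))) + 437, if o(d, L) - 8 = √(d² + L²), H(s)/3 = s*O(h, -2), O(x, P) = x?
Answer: 458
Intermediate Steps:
H(s) = 18*s (H(s) = 3*(s*6) = 3*(6*s) = 18*s)
Y(X) = 0
o(d, L) = 8 + √(L² + d²) (o(d, L) = 8 + √(d² + L²) = 8 + √(L² + d²))
o(13, Y(H(-1))) + 437 = (8 + √(0² + 13²)) + 437 = (8 + √(0 + 169)) + 437 = (8 + √169) + 437 = (8 + 13) + 437 = 21 + 437 = 458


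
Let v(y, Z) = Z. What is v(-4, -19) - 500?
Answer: -519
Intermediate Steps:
v(-4, -19) - 500 = -19 - 500 = -519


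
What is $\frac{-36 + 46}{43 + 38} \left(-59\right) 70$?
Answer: $- \frac{41300}{81} \approx -509.88$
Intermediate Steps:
$\frac{-36 + 46}{43 + 38} \left(-59\right) 70 = \frac{10}{81} \left(-59\right) 70 = \left(- \frac{590}{81}\right) 70 = - \frac{41300}{81}$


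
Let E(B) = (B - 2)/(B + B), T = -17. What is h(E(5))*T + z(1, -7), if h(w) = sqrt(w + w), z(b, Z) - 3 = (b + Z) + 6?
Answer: 3 - 17*sqrt(15)/5 ≈ -10.168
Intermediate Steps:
z(b, Z) = 9 + Z + b (z(b, Z) = 3 + ((b + Z) + 6) = 3 + ((Z + b) + 6) = 3 + (6 + Z + b) = 9 + Z + b)
E(B) = (-2 + B)/(2*B) (E(B) = (-2 + B)/((2*B)) = (-2 + B)*(1/(2*B)) = (-2 + B)/(2*B))
h(w) = sqrt(2)*sqrt(w) (h(w) = sqrt(2*w) = sqrt(2)*sqrt(w))
h(E(5))*T + z(1, -7) = (sqrt(2)*sqrt((1/2)*(-2 + 5)/5))*(-17) + (9 - 7 + 1) = (sqrt(2)*sqrt((1/2)*(1/5)*3))*(-17) + 3 = (sqrt(2)*sqrt(3/10))*(-17) + 3 = (sqrt(2)*(sqrt(30)/10))*(-17) + 3 = (sqrt(15)/5)*(-17) + 3 = -17*sqrt(15)/5 + 3 = 3 - 17*sqrt(15)/5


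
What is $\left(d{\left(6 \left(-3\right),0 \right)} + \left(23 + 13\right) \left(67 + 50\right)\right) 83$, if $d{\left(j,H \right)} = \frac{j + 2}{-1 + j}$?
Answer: $\frac{6643652}{19} \approx 3.4967 \cdot 10^{5}$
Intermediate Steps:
$d{\left(j,H \right)} = \frac{2 + j}{-1 + j}$
$\left(d{\left(6 \left(-3\right),0 \right)} + \left(23 + 13\right) \left(67 + 50\right)\right) 83 = \left(\frac{2 + 6 \left(-3\right)}{-1 + 6 \left(-3\right)} + \left(23 + 13\right) \left(67 + 50\right)\right) 83 = \left(\frac{2 - 18}{-1 - 18} + 36 \cdot 117\right) 83 = \left(\frac{1}{-19} \left(-16\right) + 4212\right) 83 = \left(\left(- \frac{1}{19}\right) \left(-16\right) + 4212\right) 83 = \left(\frac{16}{19} + 4212\right) 83 = \frac{80044}{19} \cdot 83 = \frac{6643652}{19}$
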